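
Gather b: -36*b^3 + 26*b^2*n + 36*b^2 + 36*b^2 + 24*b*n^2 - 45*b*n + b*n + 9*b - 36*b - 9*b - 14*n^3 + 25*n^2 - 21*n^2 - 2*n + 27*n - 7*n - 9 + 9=-36*b^3 + b^2*(26*n + 72) + b*(24*n^2 - 44*n - 36) - 14*n^3 + 4*n^2 + 18*n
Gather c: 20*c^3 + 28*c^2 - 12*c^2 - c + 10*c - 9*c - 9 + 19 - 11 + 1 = 20*c^3 + 16*c^2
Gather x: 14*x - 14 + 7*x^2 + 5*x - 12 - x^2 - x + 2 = 6*x^2 + 18*x - 24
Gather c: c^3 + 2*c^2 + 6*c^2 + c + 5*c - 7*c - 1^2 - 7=c^3 + 8*c^2 - c - 8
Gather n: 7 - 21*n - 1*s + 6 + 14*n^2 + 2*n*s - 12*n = 14*n^2 + n*(2*s - 33) - s + 13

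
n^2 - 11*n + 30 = (n - 6)*(n - 5)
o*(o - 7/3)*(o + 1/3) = o^3 - 2*o^2 - 7*o/9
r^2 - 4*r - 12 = (r - 6)*(r + 2)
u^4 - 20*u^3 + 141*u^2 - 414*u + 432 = (u - 8)*(u - 6)*(u - 3)^2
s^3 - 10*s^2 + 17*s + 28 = (s - 7)*(s - 4)*(s + 1)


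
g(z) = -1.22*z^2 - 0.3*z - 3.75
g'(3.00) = -7.62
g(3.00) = -15.63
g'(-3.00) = 7.02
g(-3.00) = -13.83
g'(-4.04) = 9.56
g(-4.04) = -22.45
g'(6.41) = -15.94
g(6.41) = -55.80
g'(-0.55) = 1.04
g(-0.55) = -3.95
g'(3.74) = -9.43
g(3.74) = -21.94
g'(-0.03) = -0.23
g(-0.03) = -3.74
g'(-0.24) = 0.29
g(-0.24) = -3.75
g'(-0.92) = 1.94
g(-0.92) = -4.51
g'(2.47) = -6.33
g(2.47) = -11.93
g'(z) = -2.44*z - 0.3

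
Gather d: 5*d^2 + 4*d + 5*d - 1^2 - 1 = 5*d^2 + 9*d - 2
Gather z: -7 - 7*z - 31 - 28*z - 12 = -35*z - 50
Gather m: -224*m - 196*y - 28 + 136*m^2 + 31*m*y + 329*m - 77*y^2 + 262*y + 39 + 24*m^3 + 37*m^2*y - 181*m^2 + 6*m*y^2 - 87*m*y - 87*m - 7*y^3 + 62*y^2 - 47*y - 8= 24*m^3 + m^2*(37*y - 45) + m*(6*y^2 - 56*y + 18) - 7*y^3 - 15*y^2 + 19*y + 3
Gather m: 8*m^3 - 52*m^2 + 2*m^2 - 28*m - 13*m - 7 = 8*m^3 - 50*m^2 - 41*m - 7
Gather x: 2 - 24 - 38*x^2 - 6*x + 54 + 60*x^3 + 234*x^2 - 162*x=60*x^3 + 196*x^2 - 168*x + 32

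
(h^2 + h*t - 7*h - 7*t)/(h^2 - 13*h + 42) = (h + t)/(h - 6)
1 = 1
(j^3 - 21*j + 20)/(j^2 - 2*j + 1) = (j^2 + j - 20)/(j - 1)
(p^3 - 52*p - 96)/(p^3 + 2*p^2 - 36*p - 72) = (p - 8)/(p - 6)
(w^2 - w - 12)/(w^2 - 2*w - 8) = (w + 3)/(w + 2)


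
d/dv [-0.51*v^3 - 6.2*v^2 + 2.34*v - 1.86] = -1.53*v^2 - 12.4*v + 2.34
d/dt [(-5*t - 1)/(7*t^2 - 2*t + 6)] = (35*t^2 + 14*t - 32)/(49*t^4 - 28*t^3 + 88*t^2 - 24*t + 36)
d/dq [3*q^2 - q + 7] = 6*q - 1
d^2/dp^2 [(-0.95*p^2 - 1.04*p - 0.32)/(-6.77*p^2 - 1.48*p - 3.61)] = (1.13686837721616e-13*p^4 + 76.295192*p^3 - 51.307122*p^2 - 133.266096*p - 0.591585999999998)/(310.288733*p^6 + 203.498076*p^5 + 540.857331*p^4 + 220.266328*p^3 + 288.403983*p^2 + 57.862524*p + 47.045881)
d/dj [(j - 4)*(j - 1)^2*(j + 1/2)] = 4*j^3 - 33*j^2/2 + 12*j + 1/2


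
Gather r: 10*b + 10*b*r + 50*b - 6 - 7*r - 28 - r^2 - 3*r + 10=60*b - r^2 + r*(10*b - 10) - 24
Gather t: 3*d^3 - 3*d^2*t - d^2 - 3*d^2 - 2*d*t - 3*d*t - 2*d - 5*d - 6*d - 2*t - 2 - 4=3*d^3 - 4*d^2 - 13*d + t*(-3*d^2 - 5*d - 2) - 6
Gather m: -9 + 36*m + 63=36*m + 54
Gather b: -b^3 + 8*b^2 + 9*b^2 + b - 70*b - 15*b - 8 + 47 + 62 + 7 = -b^3 + 17*b^2 - 84*b + 108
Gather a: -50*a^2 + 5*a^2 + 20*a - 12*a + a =-45*a^2 + 9*a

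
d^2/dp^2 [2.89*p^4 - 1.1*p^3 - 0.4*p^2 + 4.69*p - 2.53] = 34.68*p^2 - 6.6*p - 0.8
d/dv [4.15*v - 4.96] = 4.15000000000000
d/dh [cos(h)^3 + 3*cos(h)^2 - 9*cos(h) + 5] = 3*(sin(h)^2 - 2*cos(h) + 2)*sin(h)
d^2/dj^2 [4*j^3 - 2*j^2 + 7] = 24*j - 4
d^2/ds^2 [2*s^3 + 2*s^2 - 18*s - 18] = 12*s + 4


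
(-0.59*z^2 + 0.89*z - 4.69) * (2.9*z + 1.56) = -1.711*z^3 + 1.6606*z^2 - 12.2126*z - 7.3164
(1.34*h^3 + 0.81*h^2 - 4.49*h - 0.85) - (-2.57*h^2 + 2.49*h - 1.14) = 1.34*h^3 + 3.38*h^2 - 6.98*h + 0.29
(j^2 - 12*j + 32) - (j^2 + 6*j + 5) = 27 - 18*j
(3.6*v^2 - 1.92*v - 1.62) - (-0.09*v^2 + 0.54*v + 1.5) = 3.69*v^2 - 2.46*v - 3.12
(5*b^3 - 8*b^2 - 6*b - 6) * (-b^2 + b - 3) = -5*b^5 + 13*b^4 - 17*b^3 + 24*b^2 + 12*b + 18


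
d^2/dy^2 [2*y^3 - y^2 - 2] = 12*y - 2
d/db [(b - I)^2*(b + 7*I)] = (b - I)*(3*b + 13*I)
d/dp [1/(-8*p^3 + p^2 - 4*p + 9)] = 2*(12*p^2 - p + 2)/(8*p^3 - p^2 + 4*p - 9)^2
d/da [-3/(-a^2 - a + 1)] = 3*(-2*a - 1)/(a^2 + a - 1)^2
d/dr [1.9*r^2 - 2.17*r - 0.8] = 3.8*r - 2.17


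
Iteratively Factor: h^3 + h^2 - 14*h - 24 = (h - 4)*(h^2 + 5*h + 6) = (h - 4)*(h + 3)*(h + 2)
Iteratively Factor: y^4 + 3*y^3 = (y)*(y^3 + 3*y^2) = y^2*(y^2 + 3*y) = y^2*(y + 3)*(y)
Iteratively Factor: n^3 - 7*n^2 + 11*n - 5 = (n - 1)*(n^2 - 6*n + 5) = (n - 1)^2*(n - 5)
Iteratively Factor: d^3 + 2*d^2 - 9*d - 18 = (d + 3)*(d^2 - d - 6) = (d - 3)*(d + 3)*(d + 2)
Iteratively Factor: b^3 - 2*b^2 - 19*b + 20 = (b + 4)*(b^2 - 6*b + 5) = (b - 1)*(b + 4)*(b - 5)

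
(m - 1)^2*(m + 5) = m^3 + 3*m^2 - 9*m + 5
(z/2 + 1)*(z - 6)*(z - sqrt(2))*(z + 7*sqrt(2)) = z^4/2 - 2*z^3 + 3*sqrt(2)*z^3 - 12*sqrt(2)*z^2 - 13*z^2 - 36*sqrt(2)*z + 28*z + 84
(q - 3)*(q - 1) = q^2 - 4*q + 3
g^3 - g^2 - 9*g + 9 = (g - 3)*(g - 1)*(g + 3)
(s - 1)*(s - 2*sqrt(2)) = s^2 - 2*sqrt(2)*s - s + 2*sqrt(2)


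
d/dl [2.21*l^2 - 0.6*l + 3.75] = 4.42*l - 0.6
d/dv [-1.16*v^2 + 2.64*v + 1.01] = 2.64 - 2.32*v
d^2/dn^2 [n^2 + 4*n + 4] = 2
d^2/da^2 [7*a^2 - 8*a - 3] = 14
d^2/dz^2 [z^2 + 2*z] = 2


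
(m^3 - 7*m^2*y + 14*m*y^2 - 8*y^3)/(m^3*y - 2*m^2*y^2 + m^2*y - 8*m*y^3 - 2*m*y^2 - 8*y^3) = (m^2 - 3*m*y + 2*y^2)/(y*(m^2 + 2*m*y + m + 2*y))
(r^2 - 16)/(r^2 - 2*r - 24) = (r - 4)/(r - 6)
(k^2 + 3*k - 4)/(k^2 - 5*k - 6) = (-k^2 - 3*k + 4)/(-k^2 + 5*k + 6)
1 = 1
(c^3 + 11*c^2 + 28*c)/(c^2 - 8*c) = (c^2 + 11*c + 28)/(c - 8)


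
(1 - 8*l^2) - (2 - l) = -8*l^2 + l - 1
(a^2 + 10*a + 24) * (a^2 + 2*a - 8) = a^4 + 12*a^3 + 36*a^2 - 32*a - 192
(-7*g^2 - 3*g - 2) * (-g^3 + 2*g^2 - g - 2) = 7*g^5 - 11*g^4 + 3*g^3 + 13*g^2 + 8*g + 4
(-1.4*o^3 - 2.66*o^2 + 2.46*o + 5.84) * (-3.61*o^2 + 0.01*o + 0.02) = 5.054*o^5 + 9.5886*o^4 - 8.9352*o^3 - 21.111*o^2 + 0.1076*o + 0.1168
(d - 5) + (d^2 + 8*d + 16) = d^2 + 9*d + 11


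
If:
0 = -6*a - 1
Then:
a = -1/6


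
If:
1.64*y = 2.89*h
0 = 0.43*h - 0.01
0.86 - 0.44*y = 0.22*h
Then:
No Solution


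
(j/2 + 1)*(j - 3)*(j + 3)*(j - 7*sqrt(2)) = j^4/2 - 7*sqrt(2)*j^3/2 + j^3 - 7*sqrt(2)*j^2 - 9*j^2/2 - 9*j + 63*sqrt(2)*j/2 + 63*sqrt(2)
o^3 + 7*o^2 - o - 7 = (o - 1)*(o + 1)*(o + 7)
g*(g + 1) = g^2 + g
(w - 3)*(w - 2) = w^2 - 5*w + 6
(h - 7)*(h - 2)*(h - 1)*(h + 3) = h^4 - 7*h^3 - 7*h^2 + 55*h - 42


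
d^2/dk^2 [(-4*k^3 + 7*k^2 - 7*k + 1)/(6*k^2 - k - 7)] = 2*(-382*k^3 + 906*k^2 - 1488*k + 435)/(216*k^6 - 108*k^5 - 738*k^4 + 251*k^3 + 861*k^2 - 147*k - 343)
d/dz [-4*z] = -4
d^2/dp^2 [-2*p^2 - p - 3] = -4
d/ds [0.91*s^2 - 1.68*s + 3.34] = 1.82*s - 1.68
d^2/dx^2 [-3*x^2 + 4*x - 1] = -6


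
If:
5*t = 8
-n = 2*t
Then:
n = -16/5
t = 8/5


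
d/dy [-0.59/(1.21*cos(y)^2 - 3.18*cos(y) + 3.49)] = (1.8762 - 1.4278*cos(y))*sin(y)/(1.21*cos(y)^2 - 3.18*cos(y) + 3.49)^2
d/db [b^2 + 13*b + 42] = 2*b + 13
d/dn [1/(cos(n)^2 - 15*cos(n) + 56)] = (2*cos(n) - 15)*sin(n)/(cos(n)^2 - 15*cos(n) + 56)^2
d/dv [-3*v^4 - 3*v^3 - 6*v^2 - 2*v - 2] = -12*v^3 - 9*v^2 - 12*v - 2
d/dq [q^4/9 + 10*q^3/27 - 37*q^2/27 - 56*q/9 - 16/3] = 4*q^3/9 + 10*q^2/9 - 74*q/27 - 56/9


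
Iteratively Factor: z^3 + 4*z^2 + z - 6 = (z + 2)*(z^2 + 2*z - 3) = (z - 1)*(z + 2)*(z + 3)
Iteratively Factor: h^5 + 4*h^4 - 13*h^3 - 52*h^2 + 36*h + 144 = (h + 3)*(h^4 + h^3 - 16*h^2 - 4*h + 48) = (h - 3)*(h + 3)*(h^3 + 4*h^2 - 4*h - 16) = (h - 3)*(h + 2)*(h + 3)*(h^2 + 2*h - 8) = (h - 3)*(h + 2)*(h + 3)*(h + 4)*(h - 2)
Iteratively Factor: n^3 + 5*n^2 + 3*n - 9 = (n + 3)*(n^2 + 2*n - 3) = (n - 1)*(n + 3)*(n + 3)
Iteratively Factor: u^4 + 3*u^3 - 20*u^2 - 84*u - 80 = (u + 4)*(u^3 - u^2 - 16*u - 20) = (u - 5)*(u + 4)*(u^2 + 4*u + 4) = (u - 5)*(u + 2)*(u + 4)*(u + 2)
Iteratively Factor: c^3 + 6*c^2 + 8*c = (c + 2)*(c^2 + 4*c) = (c + 2)*(c + 4)*(c)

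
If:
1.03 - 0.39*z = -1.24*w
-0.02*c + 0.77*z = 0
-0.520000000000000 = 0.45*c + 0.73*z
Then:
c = -1.11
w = -0.84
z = -0.03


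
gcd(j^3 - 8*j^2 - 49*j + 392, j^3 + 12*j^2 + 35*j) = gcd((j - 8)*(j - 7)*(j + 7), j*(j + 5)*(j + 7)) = j + 7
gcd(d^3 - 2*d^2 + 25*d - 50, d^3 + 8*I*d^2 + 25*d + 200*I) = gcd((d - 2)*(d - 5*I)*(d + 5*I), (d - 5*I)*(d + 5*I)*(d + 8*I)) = d^2 + 25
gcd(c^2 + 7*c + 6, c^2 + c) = c + 1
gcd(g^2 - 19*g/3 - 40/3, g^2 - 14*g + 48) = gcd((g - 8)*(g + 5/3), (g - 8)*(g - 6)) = g - 8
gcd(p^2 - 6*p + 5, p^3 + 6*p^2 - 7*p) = p - 1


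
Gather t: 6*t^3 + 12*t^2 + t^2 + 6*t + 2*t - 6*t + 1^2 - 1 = 6*t^3 + 13*t^2 + 2*t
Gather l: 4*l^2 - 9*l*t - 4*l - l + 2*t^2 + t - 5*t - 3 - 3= 4*l^2 + l*(-9*t - 5) + 2*t^2 - 4*t - 6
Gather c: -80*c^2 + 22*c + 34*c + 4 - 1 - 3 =-80*c^2 + 56*c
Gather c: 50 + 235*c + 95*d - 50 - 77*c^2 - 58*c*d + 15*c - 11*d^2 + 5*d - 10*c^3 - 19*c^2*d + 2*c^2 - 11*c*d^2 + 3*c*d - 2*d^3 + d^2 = -10*c^3 + c^2*(-19*d - 75) + c*(-11*d^2 - 55*d + 250) - 2*d^3 - 10*d^2 + 100*d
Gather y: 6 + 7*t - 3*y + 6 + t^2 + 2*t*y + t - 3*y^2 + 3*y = t^2 + 2*t*y + 8*t - 3*y^2 + 12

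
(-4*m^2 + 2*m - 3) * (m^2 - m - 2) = -4*m^4 + 6*m^3 + 3*m^2 - m + 6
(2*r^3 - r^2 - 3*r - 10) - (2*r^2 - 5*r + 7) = 2*r^3 - 3*r^2 + 2*r - 17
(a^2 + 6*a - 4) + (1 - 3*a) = a^2 + 3*a - 3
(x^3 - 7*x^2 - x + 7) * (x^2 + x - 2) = x^5 - 6*x^4 - 10*x^3 + 20*x^2 + 9*x - 14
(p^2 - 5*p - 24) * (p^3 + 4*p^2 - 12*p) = p^5 - p^4 - 56*p^3 - 36*p^2 + 288*p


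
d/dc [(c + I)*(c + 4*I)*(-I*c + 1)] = -3*I*c^2 + 12*c + 9*I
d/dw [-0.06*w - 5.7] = -0.0600000000000000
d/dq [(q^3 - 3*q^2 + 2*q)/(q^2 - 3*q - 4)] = (q^4 - 6*q^3 - 5*q^2 + 24*q - 8)/(q^4 - 6*q^3 + q^2 + 24*q + 16)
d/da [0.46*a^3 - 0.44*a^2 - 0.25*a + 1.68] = 1.38*a^2 - 0.88*a - 0.25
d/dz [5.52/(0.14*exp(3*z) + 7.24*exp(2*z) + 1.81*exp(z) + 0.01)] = (-2.3184*exp(2*z) - 79.9296*exp(z) - 9.9912)*exp(z)/(0.14*exp(3*z) + 7.24*exp(2*z) + 1.81*exp(z) + 0.01)^2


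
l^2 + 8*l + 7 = (l + 1)*(l + 7)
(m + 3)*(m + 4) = m^2 + 7*m + 12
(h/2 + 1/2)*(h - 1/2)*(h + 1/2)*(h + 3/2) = h^4/2 + 5*h^3/4 + 5*h^2/8 - 5*h/16 - 3/16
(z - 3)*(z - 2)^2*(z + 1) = z^4 - 6*z^3 + 9*z^2 + 4*z - 12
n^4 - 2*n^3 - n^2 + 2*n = n*(n - 2)*(n - 1)*(n + 1)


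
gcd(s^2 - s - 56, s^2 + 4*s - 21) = s + 7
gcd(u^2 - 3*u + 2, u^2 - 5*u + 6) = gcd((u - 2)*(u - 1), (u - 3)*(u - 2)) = u - 2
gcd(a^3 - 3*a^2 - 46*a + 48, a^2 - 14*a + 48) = a - 8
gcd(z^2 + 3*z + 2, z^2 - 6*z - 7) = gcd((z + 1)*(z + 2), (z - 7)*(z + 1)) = z + 1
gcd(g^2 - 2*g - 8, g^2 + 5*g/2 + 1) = g + 2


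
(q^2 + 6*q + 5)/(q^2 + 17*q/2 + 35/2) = 2*(q + 1)/(2*q + 7)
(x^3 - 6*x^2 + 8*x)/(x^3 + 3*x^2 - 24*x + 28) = x*(x - 4)/(x^2 + 5*x - 14)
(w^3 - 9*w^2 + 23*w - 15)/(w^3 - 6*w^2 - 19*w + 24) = (w^2 - 8*w + 15)/(w^2 - 5*w - 24)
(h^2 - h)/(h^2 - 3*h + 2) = h/(h - 2)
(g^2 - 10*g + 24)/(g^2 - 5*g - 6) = (g - 4)/(g + 1)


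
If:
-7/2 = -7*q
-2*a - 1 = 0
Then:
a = -1/2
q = 1/2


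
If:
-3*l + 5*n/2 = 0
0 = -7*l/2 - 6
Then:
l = -12/7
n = -72/35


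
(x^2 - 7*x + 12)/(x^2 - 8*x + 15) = (x - 4)/(x - 5)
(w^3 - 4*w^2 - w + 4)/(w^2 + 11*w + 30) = (w^3 - 4*w^2 - w + 4)/(w^2 + 11*w + 30)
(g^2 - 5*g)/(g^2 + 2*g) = (g - 5)/(g + 2)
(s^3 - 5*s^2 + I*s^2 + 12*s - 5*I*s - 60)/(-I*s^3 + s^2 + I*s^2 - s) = (-s^3 + 5*s^2 - I*s^2 - 12*s + 5*I*s + 60)/(s*(I*s^2 - s - I*s + 1))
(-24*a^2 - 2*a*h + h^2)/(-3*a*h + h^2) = (24*a^2 + 2*a*h - h^2)/(h*(3*a - h))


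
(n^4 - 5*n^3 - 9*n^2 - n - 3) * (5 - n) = -n^5 + 10*n^4 - 16*n^3 - 44*n^2 - 2*n - 15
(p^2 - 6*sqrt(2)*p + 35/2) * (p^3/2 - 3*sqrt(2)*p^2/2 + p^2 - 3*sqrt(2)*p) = p^5/2 - 9*sqrt(2)*p^4/2 + p^4 - 9*sqrt(2)*p^3 + 107*p^3/4 - 105*sqrt(2)*p^2/4 + 107*p^2/2 - 105*sqrt(2)*p/2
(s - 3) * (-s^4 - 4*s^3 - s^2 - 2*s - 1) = -s^5 - s^4 + 11*s^3 + s^2 + 5*s + 3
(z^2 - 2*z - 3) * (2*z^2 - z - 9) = 2*z^4 - 5*z^3 - 13*z^2 + 21*z + 27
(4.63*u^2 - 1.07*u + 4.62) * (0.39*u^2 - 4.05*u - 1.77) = 1.8057*u^4 - 19.1688*u^3 - 2.0598*u^2 - 16.8171*u - 8.1774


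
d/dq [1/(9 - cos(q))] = -sin(q)/(cos(q) - 9)^2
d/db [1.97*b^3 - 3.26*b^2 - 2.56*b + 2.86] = 5.91*b^2 - 6.52*b - 2.56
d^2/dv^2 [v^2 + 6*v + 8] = 2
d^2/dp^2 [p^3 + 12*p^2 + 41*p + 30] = 6*p + 24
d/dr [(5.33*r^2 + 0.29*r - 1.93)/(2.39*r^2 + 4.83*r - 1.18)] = (25.0508*r^2 - 3.3534*r + 8.9797)/(5.7121*r^4 + 23.0874*r^3 + 17.6885*r^2 - 11.3988*r + 1.3924)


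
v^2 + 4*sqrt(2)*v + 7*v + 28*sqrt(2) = (v + 7)*(v + 4*sqrt(2))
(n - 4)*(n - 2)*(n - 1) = n^3 - 7*n^2 + 14*n - 8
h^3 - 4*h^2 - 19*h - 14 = (h - 7)*(h + 1)*(h + 2)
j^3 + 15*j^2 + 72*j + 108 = (j + 3)*(j + 6)^2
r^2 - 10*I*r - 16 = (r - 8*I)*(r - 2*I)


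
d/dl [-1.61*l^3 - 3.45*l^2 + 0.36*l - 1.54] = -4.83*l^2 - 6.9*l + 0.36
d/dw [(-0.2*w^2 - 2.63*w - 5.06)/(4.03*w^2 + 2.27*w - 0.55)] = (10.1449*w^2 + 41.0036*w + 12.9327)/(16.2409*w^4 + 18.2962*w^3 + 0.719899999999999*w^2 - 2.497*w + 0.3025)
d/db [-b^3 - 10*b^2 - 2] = b*(-3*b - 20)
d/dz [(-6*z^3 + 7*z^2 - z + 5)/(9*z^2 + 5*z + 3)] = 2*(-27*z^4 - 30*z^3 - 5*z^2 - 24*z - 14)/(81*z^4 + 90*z^3 + 79*z^2 + 30*z + 9)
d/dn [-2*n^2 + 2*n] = 2 - 4*n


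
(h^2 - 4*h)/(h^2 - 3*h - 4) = h/(h + 1)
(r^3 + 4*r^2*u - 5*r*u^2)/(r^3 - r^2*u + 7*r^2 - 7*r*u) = (r + 5*u)/(r + 7)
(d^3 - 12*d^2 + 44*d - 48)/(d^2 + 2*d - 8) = (d^2 - 10*d + 24)/(d + 4)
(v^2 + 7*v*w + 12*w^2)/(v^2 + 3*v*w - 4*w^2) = (v + 3*w)/(v - w)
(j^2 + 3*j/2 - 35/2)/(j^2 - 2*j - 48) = (-2*j^2 - 3*j + 35)/(2*(-j^2 + 2*j + 48))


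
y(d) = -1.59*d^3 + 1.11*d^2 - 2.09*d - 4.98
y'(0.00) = -2.09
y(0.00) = -4.98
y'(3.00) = -38.36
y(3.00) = -44.19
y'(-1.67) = -19.10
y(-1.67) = 9.01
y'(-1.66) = -18.92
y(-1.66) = 8.82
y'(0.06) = -1.97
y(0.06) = -5.10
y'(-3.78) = -78.64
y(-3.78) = 104.66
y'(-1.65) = -18.74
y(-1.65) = 8.63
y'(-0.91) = -8.06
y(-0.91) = -0.96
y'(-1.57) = -17.33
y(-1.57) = 7.19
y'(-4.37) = -102.88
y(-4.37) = 158.04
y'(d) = -4.77*d^2 + 2.22*d - 2.09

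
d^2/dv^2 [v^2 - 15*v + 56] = 2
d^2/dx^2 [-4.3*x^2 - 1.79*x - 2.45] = -8.60000000000000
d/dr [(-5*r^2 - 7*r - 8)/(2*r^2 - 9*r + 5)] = (59*r^2 - 18*r - 107)/(4*r^4 - 36*r^3 + 101*r^2 - 90*r + 25)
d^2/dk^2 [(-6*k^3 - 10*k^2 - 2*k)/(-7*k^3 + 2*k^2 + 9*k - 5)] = 4*(287*k^6 + 714*k^5 + 273*k^4 - 975*k^3 - 465*k^2 + 255*k + 170)/(343*k^9 - 294*k^8 - 1239*k^7 + 1483*k^6 + 1173*k^5 - 2316*k^4 + 336*k^3 + 1065*k^2 - 675*k + 125)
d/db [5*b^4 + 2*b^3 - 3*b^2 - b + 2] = 20*b^3 + 6*b^2 - 6*b - 1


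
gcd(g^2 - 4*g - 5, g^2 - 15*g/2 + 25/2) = g - 5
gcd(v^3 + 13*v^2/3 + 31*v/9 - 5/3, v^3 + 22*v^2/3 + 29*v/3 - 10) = v + 3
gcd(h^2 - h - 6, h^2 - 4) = h + 2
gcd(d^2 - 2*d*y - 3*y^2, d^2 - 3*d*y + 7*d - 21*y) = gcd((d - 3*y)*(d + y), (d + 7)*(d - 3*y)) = -d + 3*y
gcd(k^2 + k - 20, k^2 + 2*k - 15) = k + 5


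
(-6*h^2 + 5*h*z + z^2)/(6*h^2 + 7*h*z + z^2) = (-h + z)/(h + z)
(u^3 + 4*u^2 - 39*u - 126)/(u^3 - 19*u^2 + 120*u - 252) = (u^2 + 10*u + 21)/(u^2 - 13*u + 42)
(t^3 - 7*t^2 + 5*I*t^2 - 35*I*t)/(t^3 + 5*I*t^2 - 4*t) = (t^2 + t*(-7 + 5*I) - 35*I)/(t^2 + 5*I*t - 4)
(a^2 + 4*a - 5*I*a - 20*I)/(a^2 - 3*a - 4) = (a^2 + a*(4 - 5*I) - 20*I)/(a^2 - 3*a - 4)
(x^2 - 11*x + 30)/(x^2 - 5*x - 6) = (x - 5)/(x + 1)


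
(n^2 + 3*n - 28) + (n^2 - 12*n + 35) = 2*n^2 - 9*n + 7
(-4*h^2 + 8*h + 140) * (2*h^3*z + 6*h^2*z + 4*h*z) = -8*h^5*z - 8*h^4*z + 312*h^3*z + 872*h^2*z + 560*h*z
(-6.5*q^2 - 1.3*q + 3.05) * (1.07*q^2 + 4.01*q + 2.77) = -6.955*q^4 - 27.456*q^3 - 19.9545*q^2 + 8.6295*q + 8.4485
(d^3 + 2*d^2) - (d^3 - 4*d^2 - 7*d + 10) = 6*d^2 + 7*d - 10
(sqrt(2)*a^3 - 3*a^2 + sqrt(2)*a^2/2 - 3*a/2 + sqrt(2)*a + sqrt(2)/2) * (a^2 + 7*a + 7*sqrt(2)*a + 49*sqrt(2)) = sqrt(2)*a^5 + 15*sqrt(2)*a^4/2 + 11*a^4 - 33*sqrt(2)*a^3/2 + 165*a^3/2 - 150*sqrt(2)*a^2 + 105*a^2/2 - 70*sqrt(2)*a + 105*a + 49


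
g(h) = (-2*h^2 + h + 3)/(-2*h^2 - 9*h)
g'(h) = (1 - 4*h)/(-2*h^2 - 9*h) + (4*h + 9)*(-2*h^2 + h + 3)/(-2*h^2 - 9*h)^2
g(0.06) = -5.58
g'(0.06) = 92.82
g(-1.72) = -0.48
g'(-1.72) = 0.72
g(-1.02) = -0.01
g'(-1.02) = 0.71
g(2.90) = 0.25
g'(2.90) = 0.12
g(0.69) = -0.38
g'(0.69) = 0.87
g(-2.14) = -0.82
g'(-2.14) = 0.91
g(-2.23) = -0.91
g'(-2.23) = 0.97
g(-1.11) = -0.08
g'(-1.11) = 0.68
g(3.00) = 0.27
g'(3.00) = 0.12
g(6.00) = 0.50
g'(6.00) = 0.05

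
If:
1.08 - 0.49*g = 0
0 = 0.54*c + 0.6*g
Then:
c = -2.45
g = 2.20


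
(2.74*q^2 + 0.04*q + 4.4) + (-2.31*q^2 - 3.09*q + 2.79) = 0.43*q^2 - 3.05*q + 7.19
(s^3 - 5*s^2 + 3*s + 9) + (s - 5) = s^3 - 5*s^2 + 4*s + 4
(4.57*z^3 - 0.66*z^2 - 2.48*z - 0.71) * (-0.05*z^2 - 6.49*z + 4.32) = -0.2285*z^5 - 29.6263*z^4 + 24.1498*z^3 + 13.2795*z^2 - 6.1057*z - 3.0672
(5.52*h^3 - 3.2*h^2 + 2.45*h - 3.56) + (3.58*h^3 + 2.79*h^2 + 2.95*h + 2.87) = 9.1*h^3 - 0.41*h^2 + 5.4*h - 0.69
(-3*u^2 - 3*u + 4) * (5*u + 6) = -15*u^3 - 33*u^2 + 2*u + 24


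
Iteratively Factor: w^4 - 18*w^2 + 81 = (w + 3)*(w^3 - 3*w^2 - 9*w + 27) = (w - 3)*(w + 3)*(w^2 - 9) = (w - 3)*(w + 3)^2*(w - 3)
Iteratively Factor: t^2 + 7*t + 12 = (t + 3)*(t + 4)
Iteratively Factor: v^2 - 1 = (v + 1)*(v - 1)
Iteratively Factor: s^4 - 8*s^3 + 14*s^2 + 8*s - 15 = (s - 3)*(s^3 - 5*s^2 - s + 5) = (s - 5)*(s - 3)*(s^2 - 1) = (s - 5)*(s - 3)*(s + 1)*(s - 1)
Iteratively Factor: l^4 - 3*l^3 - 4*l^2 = (l - 4)*(l^3 + l^2) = (l - 4)*(l + 1)*(l^2) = l*(l - 4)*(l + 1)*(l)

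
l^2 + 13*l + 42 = (l + 6)*(l + 7)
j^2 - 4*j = j*(j - 4)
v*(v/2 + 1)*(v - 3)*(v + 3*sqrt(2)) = v^4/2 - v^3/2 + 3*sqrt(2)*v^3/2 - 3*v^2 - 3*sqrt(2)*v^2/2 - 9*sqrt(2)*v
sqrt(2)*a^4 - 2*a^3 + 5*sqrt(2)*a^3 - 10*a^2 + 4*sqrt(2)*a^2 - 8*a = a*(a + 4)*(a - sqrt(2))*(sqrt(2)*a + sqrt(2))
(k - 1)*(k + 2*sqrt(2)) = k^2 - k + 2*sqrt(2)*k - 2*sqrt(2)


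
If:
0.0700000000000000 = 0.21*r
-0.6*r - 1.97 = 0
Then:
No Solution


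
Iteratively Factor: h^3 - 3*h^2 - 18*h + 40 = (h + 4)*(h^2 - 7*h + 10) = (h - 5)*(h + 4)*(h - 2)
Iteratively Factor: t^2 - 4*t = (t - 4)*(t)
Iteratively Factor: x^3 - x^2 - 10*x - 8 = (x + 2)*(x^2 - 3*x - 4) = (x - 4)*(x + 2)*(x + 1)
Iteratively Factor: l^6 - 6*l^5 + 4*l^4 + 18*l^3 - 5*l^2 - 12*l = (l + 1)*(l^5 - 7*l^4 + 11*l^3 + 7*l^2 - 12*l) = (l + 1)^2*(l^4 - 8*l^3 + 19*l^2 - 12*l) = (l - 3)*(l + 1)^2*(l^3 - 5*l^2 + 4*l) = (l - 4)*(l - 3)*(l + 1)^2*(l^2 - l) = (l - 4)*(l - 3)*(l - 1)*(l + 1)^2*(l)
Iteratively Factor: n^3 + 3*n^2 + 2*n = (n)*(n^2 + 3*n + 2) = n*(n + 2)*(n + 1)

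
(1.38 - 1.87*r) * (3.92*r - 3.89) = -7.3304*r^2 + 12.6839*r - 5.3682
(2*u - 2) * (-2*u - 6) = -4*u^2 - 8*u + 12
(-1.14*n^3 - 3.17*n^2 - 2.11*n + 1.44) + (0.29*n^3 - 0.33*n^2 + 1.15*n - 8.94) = -0.85*n^3 - 3.5*n^2 - 0.96*n - 7.5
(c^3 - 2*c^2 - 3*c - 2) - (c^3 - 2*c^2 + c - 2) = -4*c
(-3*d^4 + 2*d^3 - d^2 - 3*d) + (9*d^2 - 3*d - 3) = -3*d^4 + 2*d^3 + 8*d^2 - 6*d - 3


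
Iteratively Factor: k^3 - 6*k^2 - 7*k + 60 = (k - 4)*(k^2 - 2*k - 15) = (k - 5)*(k - 4)*(k + 3)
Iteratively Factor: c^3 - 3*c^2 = (c - 3)*(c^2) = c*(c - 3)*(c)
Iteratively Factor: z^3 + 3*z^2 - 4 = (z - 1)*(z^2 + 4*z + 4) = (z - 1)*(z + 2)*(z + 2)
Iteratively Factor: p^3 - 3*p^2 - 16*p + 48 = (p - 3)*(p^2 - 16) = (p - 3)*(p + 4)*(p - 4)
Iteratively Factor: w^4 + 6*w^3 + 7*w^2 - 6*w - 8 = (w + 2)*(w^3 + 4*w^2 - w - 4) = (w - 1)*(w + 2)*(w^2 + 5*w + 4) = (w - 1)*(w + 1)*(w + 2)*(w + 4)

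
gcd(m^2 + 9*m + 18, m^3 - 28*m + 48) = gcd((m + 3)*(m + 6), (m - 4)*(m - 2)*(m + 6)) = m + 6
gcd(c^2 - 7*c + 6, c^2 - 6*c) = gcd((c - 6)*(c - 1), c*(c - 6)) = c - 6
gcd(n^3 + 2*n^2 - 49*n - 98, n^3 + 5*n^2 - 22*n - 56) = n^2 + 9*n + 14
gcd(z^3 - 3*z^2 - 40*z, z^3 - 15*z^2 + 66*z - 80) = z - 8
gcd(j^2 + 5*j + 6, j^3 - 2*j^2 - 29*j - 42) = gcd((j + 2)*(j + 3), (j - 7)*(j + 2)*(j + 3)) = j^2 + 5*j + 6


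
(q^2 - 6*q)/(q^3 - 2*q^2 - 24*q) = 1/(q + 4)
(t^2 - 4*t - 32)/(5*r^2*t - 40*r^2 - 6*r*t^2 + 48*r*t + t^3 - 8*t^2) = (t + 4)/(5*r^2 - 6*r*t + t^2)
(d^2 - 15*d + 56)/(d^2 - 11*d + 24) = (d - 7)/(d - 3)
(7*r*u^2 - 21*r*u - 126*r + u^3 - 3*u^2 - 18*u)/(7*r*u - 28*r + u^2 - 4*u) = (u^2 - 3*u - 18)/(u - 4)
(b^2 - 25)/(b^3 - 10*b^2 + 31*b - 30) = (b + 5)/(b^2 - 5*b + 6)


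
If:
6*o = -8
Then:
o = -4/3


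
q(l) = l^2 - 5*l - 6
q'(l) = 2*l - 5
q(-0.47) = -3.43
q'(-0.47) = -5.94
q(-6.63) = 71.11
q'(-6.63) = -18.26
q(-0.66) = -2.26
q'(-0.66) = -6.32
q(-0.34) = -4.18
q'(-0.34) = -5.68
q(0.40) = -7.84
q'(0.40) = -4.20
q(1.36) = -10.95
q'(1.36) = -2.28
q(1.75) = -11.69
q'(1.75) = -1.50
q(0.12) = -6.59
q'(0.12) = -4.76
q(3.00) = -12.00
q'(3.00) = 1.00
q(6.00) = 0.00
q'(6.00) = 7.00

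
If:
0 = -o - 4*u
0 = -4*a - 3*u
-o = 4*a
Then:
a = 0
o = 0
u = 0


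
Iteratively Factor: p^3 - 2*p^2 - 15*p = (p + 3)*(p^2 - 5*p) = (p - 5)*(p + 3)*(p)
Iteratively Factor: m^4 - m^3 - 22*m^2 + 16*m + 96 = (m - 4)*(m^3 + 3*m^2 - 10*m - 24) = (m - 4)*(m - 3)*(m^2 + 6*m + 8) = (m - 4)*(m - 3)*(m + 2)*(m + 4)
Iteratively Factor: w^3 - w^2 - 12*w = (w + 3)*(w^2 - 4*w) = (w - 4)*(w + 3)*(w)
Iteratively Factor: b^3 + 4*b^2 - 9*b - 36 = (b - 3)*(b^2 + 7*b + 12) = (b - 3)*(b + 4)*(b + 3)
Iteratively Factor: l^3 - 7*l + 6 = (l - 2)*(l^2 + 2*l - 3) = (l - 2)*(l - 1)*(l + 3)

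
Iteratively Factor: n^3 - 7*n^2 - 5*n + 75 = (n + 3)*(n^2 - 10*n + 25) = (n - 5)*(n + 3)*(n - 5)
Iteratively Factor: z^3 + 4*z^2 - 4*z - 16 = (z + 2)*(z^2 + 2*z - 8) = (z - 2)*(z + 2)*(z + 4)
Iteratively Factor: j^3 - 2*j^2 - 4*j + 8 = (j - 2)*(j^2 - 4) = (j - 2)*(j + 2)*(j - 2)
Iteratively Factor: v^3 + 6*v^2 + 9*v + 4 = (v + 1)*(v^2 + 5*v + 4) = (v + 1)*(v + 4)*(v + 1)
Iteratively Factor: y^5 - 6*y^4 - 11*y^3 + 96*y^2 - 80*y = (y - 1)*(y^4 - 5*y^3 - 16*y^2 + 80*y) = (y - 5)*(y - 1)*(y^3 - 16*y) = y*(y - 5)*(y - 1)*(y^2 - 16) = y*(y - 5)*(y - 1)*(y + 4)*(y - 4)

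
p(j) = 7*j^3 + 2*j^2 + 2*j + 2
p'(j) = 21*j^2 + 4*j + 2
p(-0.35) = 1.24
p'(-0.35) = 3.17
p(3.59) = 358.83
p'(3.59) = 287.01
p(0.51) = 4.47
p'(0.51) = 9.50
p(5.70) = 1374.73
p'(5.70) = 707.09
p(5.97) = 1574.66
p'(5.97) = 774.34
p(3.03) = 221.15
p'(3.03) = 206.92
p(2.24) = 95.19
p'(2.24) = 116.33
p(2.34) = 107.32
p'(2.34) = 126.35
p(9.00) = 5285.00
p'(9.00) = 1739.00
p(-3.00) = -175.00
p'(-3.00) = 179.00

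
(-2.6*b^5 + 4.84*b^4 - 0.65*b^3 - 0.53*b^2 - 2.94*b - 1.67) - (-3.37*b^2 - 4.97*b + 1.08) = -2.6*b^5 + 4.84*b^4 - 0.65*b^3 + 2.84*b^2 + 2.03*b - 2.75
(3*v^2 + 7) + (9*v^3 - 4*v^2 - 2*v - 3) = 9*v^3 - v^2 - 2*v + 4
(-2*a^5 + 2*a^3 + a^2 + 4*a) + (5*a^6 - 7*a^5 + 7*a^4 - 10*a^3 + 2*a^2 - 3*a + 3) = 5*a^6 - 9*a^5 + 7*a^4 - 8*a^3 + 3*a^2 + a + 3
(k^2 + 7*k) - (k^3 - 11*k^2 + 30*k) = -k^3 + 12*k^2 - 23*k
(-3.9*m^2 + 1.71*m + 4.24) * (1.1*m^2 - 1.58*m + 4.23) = -4.29*m^4 + 8.043*m^3 - 14.5348*m^2 + 0.5341*m + 17.9352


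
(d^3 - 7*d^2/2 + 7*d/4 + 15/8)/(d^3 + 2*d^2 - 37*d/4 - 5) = (d - 3/2)/(d + 4)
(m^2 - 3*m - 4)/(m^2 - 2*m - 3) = (m - 4)/(m - 3)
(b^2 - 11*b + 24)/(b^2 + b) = (b^2 - 11*b + 24)/(b*(b + 1))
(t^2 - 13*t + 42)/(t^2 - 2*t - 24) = (t - 7)/(t + 4)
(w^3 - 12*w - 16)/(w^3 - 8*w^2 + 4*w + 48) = (w + 2)/(w - 6)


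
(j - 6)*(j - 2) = j^2 - 8*j + 12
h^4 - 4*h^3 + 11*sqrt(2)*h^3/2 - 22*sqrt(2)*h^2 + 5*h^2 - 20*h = h*(h - 4)*(h + sqrt(2)/2)*(h + 5*sqrt(2))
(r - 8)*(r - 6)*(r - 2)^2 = r^4 - 18*r^3 + 108*r^2 - 248*r + 192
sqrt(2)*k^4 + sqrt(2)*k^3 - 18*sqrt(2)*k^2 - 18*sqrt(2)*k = k*(k - 3*sqrt(2))*(k + 3*sqrt(2))*(sqrt(2)*k + sqrt(2))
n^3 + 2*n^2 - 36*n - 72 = (n - 6)*(n + 2)*(n + 6)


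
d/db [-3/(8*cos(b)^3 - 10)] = -18*sin(b)*cos(b)^2/(4*cos(b)^3 - 5)^2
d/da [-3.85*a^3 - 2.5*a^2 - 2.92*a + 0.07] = -11.55*a^2 - 5.0*a - 2.92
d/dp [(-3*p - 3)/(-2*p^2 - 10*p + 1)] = 3*(2*p^2 + 10*p - 2*(p + 1)*(2*p + 5) - 1)/(2*p^2 + 10*p - 1)^2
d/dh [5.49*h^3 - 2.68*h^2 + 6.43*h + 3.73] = 16.47*h^2 - 5.36*h + 6.43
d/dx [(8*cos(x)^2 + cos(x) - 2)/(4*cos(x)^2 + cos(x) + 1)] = (4*sin(x)^2 - 32*cos(x) - 7)*sin(x)/(-4*sin(x)^2 + cos(x) + 5)^2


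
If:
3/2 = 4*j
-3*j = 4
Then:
No Solution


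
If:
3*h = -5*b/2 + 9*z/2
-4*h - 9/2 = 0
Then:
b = 9*z/5 + 27/20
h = -9/8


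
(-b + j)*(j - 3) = -b*j + 3*b + j^2 - 3*j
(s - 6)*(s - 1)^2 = s^3 - 8*s^2 + 13*s - 6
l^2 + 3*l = l*(l + 3)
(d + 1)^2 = d^2 + 2*d + 1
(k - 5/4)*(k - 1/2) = k^2 - 7*k/4 + 5/8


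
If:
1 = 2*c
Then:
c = 1/2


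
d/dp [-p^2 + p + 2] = 1 - 2*p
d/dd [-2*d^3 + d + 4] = 1 - 6*d^2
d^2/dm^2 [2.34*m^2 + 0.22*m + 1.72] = 4.68000000000000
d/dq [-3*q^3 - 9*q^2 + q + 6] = -9*q^2 - 18*q + 1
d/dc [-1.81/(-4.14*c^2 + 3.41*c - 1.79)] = (6.1721 - 14.9868*c)/(4.14*c^2 - 3.41*c + 1.79)^2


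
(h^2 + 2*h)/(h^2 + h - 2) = h/(h - 1)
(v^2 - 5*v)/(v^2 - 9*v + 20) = v/(v - 4)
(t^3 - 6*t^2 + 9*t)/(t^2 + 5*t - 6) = t*(t^2 - 6*t + 9)/(t^2 + 5*t - 6)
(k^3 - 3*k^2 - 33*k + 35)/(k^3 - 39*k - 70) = (k - 1)/(k + 2)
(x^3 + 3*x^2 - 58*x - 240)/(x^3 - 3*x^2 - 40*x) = (x + 6)/x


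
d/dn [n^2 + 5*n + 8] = 2*n + 5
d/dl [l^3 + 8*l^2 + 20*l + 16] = 3*l^2 + 16*l + 20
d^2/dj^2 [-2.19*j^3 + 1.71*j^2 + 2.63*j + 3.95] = 3.42 - 13.14*j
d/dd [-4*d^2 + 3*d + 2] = 3 - 8*d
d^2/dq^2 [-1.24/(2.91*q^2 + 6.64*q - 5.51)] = (21.000888*q^2 + 47.919552*q - 1.24*(5.82*q + 6.64)*(11.64*q + 13.28) - 39.764568)/(2.91*q^2 + 6.64*q - 5.51)^3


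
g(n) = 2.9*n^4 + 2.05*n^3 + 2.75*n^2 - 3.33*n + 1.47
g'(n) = 11.6*n^3 + 6.15*n^2 + 5.5*n - 3.33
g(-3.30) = 312.65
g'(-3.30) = -371.38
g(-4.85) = 1453.03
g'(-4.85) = -1208.72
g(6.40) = 5495.59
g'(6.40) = 3324.64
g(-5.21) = 1940.28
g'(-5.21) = -1505.53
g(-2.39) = 91.77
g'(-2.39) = -139.71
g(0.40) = 0.78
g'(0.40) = 0.60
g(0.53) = 1.01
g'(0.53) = 3.04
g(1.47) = 22.57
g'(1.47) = 54.89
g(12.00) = 64034.31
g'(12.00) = 20993.07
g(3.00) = 306.48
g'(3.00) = 381.72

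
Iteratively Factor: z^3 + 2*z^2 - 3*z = (z + 3)*(z^2 - z) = (z - 1)*(z + 3)*(z)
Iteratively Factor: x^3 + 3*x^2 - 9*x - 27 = (x + 3)*(x^2 - 9) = (x + 3)^2*(x - 3)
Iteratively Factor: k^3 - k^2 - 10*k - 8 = (k + 2)*(k^2 - 3*k - 4) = (k - 4)*(k + 2)*(k + 1)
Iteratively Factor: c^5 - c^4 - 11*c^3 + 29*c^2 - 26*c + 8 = (c - 1)*(c^4 - 11*c^2 + 18*c - 8) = (c - 2)*(c - 1)*(c^3 + 2*c^2 - 7*c + 4) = (c - 2)*(c - 1)^2*(c^2 + 3*c - 4) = (c - 2)*(c - 1)^2*(c + 4)*(c - 1)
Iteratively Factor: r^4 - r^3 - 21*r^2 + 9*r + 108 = (r - 3)*(r^3 + 2*r^2 - 15*r - 36) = (r - 3)*(r + 3)*(r^2 - r - 12) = (r - 3)*(r + 3)^2*(r - 4)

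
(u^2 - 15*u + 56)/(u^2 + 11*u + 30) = (u^2 - 15*u + 56)/(u^2 + 11*u + 30)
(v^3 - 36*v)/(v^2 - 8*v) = (v^2 - 36)/(v - 8)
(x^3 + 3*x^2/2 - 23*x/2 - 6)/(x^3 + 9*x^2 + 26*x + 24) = (2*x^2 - 5*x - 3)/(2*(x^2 + 5*x + 6))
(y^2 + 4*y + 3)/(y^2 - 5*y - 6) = (y + 3)/(y - 6)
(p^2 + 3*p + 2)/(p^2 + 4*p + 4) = (p + 1)/(p + 2)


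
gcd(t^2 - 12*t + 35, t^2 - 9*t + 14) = t - 7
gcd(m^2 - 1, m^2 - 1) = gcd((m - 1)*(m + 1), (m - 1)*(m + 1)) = m^2 - 1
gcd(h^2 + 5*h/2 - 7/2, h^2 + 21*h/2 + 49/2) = h + 7/2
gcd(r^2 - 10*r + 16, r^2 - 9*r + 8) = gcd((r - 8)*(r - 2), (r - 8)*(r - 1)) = r - 8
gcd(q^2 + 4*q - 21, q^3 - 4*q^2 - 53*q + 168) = q^2 + 4*q - 21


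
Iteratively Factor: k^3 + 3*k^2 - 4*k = (k - 1)*(k^2 + 4*k) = k*(k - 1)*(k + 4)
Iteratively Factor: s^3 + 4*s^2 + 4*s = (s + 2)*(s^2 + 2*s) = (s + 2)^2*(s)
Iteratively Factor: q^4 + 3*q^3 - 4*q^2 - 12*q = (q - 2)*(q^3 + 5*q^2 + 6*q) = q*(q - 2)*(q^2 + 5*q + 6) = q*(q - 2)*(q + 3)*(q + 2)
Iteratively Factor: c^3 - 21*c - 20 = (c - 5)*(c^2 + 5*c + 4) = (c - 5)*(c + 1)*(c + 4)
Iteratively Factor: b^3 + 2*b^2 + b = (b + 1)*(b^2 + b) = b*(b + 1)*(b + 1)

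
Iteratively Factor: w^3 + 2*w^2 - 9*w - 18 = (w + 2)*(w^2 - 9) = (w + 2)*(w + 3)*(w - 3)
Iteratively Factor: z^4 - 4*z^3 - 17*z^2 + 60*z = (z - 3)*(z^3 - z^2 - 20*z) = z*(z - 3)*(z^2 - z - 20) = z*(z - 5)*(z - 3)*(z + 4)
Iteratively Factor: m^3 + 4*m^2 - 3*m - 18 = (m + 3)*(m^2 + m - 6) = (m - 2)*(m + 3)*(m + 3)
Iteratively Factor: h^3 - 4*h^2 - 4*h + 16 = (h + 2)*(h^2 - 6*h + 8) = (h - 2)*(h + 2)*(h - 4)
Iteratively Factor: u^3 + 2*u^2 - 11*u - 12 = (u - 3)*(u^2 + 5*u + 4) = (u - 3)*(u + 4)*(u + 1)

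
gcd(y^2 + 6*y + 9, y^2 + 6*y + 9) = y^2 + 6*y + 9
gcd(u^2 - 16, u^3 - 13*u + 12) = u + 4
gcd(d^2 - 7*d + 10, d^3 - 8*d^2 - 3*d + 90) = d - 5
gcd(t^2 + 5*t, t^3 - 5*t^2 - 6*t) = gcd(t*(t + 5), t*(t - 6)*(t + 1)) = t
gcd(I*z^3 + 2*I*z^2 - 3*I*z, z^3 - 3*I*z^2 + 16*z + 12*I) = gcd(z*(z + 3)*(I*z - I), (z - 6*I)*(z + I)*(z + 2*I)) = 1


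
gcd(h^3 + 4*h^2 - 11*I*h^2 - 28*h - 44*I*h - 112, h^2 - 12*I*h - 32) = h - 4*I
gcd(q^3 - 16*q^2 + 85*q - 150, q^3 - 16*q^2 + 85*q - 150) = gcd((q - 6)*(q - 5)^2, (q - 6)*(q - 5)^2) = q^3 - 16*q^2 + 85*q - 150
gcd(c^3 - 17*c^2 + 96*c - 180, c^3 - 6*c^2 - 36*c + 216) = c^2 - 12*c + 36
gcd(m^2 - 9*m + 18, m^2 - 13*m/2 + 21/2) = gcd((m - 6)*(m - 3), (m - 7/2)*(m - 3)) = m - 3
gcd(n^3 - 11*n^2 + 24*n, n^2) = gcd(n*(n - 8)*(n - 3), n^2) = n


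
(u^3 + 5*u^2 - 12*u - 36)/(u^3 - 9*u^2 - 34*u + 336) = (u^2 - u - 6)/(u^2 - 15*u + 56)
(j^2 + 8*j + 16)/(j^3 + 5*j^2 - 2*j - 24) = (j + 4)/(j^2 + j - 6)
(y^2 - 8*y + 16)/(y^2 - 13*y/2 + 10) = 2*(y - 4)/(2*y - 5)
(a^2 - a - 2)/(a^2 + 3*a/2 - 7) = 2*(a + 1)/(2*a + 7)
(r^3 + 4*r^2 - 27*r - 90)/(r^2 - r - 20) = (r^2 + 9*r + 18)/(r + 4)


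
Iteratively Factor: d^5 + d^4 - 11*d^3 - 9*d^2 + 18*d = (d + 2)*(d^4 - d^3 - 9*d^2 + 9*d) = (d + 2)*(d + 3)*(d^3 - 4*d^2 + 3*d) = (d - 1)*(d + 2)*(d + 3)*(d^2 - 3*d) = d*(d - 1)*(d + 2)*(d + 3)*(d - 3)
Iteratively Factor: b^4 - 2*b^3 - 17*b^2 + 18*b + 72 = (b + 3)*(b^3 - 5*b^2 - 2*b + 24) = (b - 4)*(b + 3)*(b^2 - b - 6) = (b - 4)*(b + 2)*(b + 3)*(b - 3)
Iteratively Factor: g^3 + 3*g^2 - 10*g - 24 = (g + 4)*(g^2 - g - 6) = (g - 3)*(g + 4)*(g + 2)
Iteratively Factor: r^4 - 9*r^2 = (r)*(r^3 - 9*r) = r*(r - 3)*(r^2 + 3*r) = r*(r - 3)*(r + 3)*(r)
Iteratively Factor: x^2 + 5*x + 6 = (x + 2)*(x + 3)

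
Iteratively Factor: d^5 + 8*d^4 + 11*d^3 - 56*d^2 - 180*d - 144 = (d - 3)*(d^4 + 11*d^3 + 44*d^2 + 76*d + 48) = (d - 3)*(d + 4)*(d^3 + 7*d^2 + 16*d + 12) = (d - 3)*(d + 2)*(d + 4)*(d^2 + 5*d + 6) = (d - 3)*(d + 2)^2*(d + 4)*(d + 3)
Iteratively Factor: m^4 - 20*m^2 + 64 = (m - 2)*(m^3 + 2*m^2 - 16*m - 32) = (m - 2)*(m + 2)*(m^2 - 16) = (m - 2)*(m + 2)*(m + 4)*(m - 4)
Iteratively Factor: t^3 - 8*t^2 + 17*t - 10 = (t - 1)*(t^2 - 7*t + 10) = (t - 5)*(t - 1)*(t - 2)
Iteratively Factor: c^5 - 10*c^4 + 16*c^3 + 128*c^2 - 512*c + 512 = (c + 4)*(c^4 - 14*c^3 + 72*c^2 - 160*c + 128) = (c - 2)*(c + 4)*(c^3 - 12*c^2 + 48*c - 64) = (c - 4)*(c - 2)*(c + 4)*(c^2 - 8*c + 16) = (c - 4)^2*(c - 2)*(c + 4)*(c - 4)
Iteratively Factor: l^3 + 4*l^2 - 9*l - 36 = (l + 3)*(l^2 + l - 12) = (l + 3)*(l + 4)*(l - 3)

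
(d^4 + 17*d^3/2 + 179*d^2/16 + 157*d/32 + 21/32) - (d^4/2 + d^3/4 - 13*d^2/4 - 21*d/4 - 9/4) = d^4/2 + 33*d^3/4 + 231*d^2/16 + 325*d/32 + 93/32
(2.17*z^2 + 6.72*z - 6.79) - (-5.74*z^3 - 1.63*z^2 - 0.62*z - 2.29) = 5.74*z^3 + 3.8*z^2 + 7.34*z - 4.5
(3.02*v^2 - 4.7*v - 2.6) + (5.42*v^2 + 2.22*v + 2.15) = 8.44*v^2 - 2.48*v - 0.45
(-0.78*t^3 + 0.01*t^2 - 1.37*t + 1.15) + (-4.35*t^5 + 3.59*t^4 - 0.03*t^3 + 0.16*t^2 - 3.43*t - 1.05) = -4.35*t^5 + 3.59*t^4 - 0.81*t^3 + 0.17*t^2 - 4.8*t + 0.0999999999999999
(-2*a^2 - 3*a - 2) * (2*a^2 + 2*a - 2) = -4*a^4 - 10*a^3 - 6*a^2 + 2*a + 4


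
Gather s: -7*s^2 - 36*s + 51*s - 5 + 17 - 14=-7*s^2 + 15*s - 2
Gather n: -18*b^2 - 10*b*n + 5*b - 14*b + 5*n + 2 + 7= -18*b^2 - 9*b + n*(5 - 10*b) + 9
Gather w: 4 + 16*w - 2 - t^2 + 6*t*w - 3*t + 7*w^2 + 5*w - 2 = -t^2 - 3*t + 7*w^2 + w*(6*t + 21)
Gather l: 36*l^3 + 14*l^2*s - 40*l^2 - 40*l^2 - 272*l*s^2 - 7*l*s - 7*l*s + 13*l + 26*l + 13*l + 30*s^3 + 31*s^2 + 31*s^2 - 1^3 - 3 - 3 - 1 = 36*l^3 + l^2*(14*s - 80) + l*(-272*s^2 - 14*s + 52) + 30*s^3 + 62*s^2 - 8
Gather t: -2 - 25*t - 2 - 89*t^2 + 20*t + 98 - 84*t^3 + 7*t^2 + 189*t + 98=-84*t^3 - 82*t^2 + 184*t + 192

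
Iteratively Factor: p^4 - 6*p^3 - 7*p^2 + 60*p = (p + 3)*(p^3 - 9*p^2 + 20*p) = (p - 4)*(p + 3)*(p^2 - 5*p) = p*(p - 4)*(p + 3)*(p - 5)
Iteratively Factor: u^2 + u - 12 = (u - 3)*(u + 4)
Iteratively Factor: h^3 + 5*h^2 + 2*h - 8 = (h + 4)*(h^2 + h - 2) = (h + 2)*(h + 4)*(h - 1)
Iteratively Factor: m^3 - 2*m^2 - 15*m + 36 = (m - 3)*(m^2 + m - 12) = (m - 3)*(m + 4)*(m - 3)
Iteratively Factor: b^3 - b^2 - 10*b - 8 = (b - 4)*(b^2 + 3*b + 2) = (b - 4)*(b + 2)*(b + 1)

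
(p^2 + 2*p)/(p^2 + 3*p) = (p + 2)/(p + 3)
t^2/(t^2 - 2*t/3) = 3*t/(3*t - 2)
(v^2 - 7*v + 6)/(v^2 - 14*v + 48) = (v - 1)/(v - 8)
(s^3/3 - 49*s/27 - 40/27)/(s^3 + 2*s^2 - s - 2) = (s^2/3 - s/3 - 40/27)/(s^2 + s - 2)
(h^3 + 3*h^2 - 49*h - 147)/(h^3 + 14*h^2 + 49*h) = (h^2 - 4*h - 21)/(h*(h + 7))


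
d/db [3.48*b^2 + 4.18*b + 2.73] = 6.96*b + 4.18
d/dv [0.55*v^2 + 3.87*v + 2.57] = 1.1*v + 3.87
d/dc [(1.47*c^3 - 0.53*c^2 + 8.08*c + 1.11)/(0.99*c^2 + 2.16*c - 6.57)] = (1.4553*c^4 + 6.3504*c^3 - 38.1177*c^2 + 4.7664*c - 55.4832)/(0.9801*c^4 + 4.2768*c^3 - 8.343*c^2 - 28.3824*c + 43.1649)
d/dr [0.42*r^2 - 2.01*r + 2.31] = 0.84*r - 2.01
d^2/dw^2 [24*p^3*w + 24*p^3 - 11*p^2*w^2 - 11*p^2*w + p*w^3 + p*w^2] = 2*p*(-11*p + 3*w + 1)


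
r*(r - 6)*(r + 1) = r^3 - 5*r^2 - 6*r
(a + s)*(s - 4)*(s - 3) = a*s^2 - 7*a*s + 12*a + s^3 - 7*s^2 + 12*s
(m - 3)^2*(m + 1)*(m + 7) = m^4 + 2*m^3 - 32*m^2 + 30*m + 63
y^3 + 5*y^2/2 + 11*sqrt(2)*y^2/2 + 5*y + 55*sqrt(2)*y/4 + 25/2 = (y + 5/2)*(y + sqrt(2)/2)*(y + 5*sqrt(2))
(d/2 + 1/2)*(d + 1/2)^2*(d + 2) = d^4/2 + 2*d^3 + 21*d^2/8 + 11*d/8 + 1/4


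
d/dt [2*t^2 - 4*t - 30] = 4*t - 4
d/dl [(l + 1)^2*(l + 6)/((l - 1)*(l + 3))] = (l^4 + 4*l^3 - 6*l^2 - 60*l - 51)/(l^4 + 4*l^3 - 2*l^2 - 12*l + 9)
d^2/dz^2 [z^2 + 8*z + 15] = 2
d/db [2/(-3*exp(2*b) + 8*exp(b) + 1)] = (12*exp(b) - 16)*exp(b)/(-3*exp(2*b) + 8*exp(b) + 1)^2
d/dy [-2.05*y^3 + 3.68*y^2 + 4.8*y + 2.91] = -6.15*y^2 + 7.36*y + 4.8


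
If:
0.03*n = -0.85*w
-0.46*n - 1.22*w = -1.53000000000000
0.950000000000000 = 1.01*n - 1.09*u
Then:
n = 3.67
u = 2.53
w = -0.13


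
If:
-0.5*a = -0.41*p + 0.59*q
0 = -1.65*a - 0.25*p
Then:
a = -0.184029943855271*q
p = 1.21459762944479*q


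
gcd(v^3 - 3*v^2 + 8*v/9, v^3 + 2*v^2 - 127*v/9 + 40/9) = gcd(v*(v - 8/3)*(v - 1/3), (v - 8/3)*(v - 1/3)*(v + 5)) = v^2 - 3*v + 8/9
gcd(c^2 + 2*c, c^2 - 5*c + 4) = 1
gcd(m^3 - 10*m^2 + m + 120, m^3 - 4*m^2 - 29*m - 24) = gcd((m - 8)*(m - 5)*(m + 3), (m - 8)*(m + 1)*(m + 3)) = m^2 - 5*m - 24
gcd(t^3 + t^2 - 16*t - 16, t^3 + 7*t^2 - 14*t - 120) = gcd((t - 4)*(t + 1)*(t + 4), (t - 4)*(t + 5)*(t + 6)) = t - 4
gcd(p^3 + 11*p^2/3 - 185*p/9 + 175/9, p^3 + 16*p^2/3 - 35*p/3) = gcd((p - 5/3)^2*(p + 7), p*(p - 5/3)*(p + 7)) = p^2 + 16*p/3 - 35/3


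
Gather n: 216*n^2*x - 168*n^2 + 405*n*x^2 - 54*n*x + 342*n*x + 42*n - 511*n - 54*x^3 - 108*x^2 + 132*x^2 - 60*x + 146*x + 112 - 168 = n^2*(216*x - 168) + n*(405*x^2 + 288*x - 469) - 54*x^3 + 24*x^2 + 86*x - 56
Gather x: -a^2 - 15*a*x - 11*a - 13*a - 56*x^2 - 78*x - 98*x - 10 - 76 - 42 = -a^2 - 24*a - 56*x^2 + x*(-15*a - 176) - 128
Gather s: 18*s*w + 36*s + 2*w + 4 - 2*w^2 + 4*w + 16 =s*(18*w + 36) - 2*w^2 + 6*w + 20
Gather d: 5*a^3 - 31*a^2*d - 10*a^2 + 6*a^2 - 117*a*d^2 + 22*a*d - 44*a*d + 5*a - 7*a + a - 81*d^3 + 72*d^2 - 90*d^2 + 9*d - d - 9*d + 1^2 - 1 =5*a^3 - 4*a^2 - a - 81*d^3 + d^2*(-117*a - 18) + d*(-31*a^2 - 22*a - 1)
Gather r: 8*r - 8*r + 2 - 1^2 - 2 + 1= 0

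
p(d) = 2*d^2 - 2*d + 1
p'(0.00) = -2.00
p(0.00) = 1.00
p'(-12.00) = -50.00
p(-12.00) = 313.00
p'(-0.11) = -2.44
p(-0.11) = 1.24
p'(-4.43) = -19.72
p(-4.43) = 49.11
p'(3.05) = 10.20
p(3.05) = 13.50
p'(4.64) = 16.56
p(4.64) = 34.78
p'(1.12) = 2.48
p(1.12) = 1.27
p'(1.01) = 2.04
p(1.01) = 1.02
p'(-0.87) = -5.48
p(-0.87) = 4.25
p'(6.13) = 22.52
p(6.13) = 63.89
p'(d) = 4*d - 2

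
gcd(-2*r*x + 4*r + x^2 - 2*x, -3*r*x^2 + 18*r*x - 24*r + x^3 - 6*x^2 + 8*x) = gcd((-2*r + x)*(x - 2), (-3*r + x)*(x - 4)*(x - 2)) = x - 2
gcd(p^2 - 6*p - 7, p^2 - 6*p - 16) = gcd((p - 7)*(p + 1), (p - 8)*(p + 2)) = 1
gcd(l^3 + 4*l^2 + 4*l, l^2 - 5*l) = l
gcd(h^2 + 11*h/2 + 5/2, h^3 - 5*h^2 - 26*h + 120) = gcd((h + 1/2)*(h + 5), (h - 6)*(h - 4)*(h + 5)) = h + 5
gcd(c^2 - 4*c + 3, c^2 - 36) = 1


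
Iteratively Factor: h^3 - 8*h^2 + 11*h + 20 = (h + 1)*(h^2 - 9*h + 20) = (h - 5)*(h + 1)*(h - 4)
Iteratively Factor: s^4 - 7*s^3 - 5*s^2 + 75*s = (s - 5)*(s^3 - 2*s^2 - 15*s) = (s - 5)*(s + 3)*(s^2 - 5*s) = (s - 5)^2*(s + 3)*(s)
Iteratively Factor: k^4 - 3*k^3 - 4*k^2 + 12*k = (k)*(k^3 - 3*k^2 - 4*k + 12) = k*(k - 3)*(k^2 - 4) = k*(k - 3)*(k + 2)*(k - 2)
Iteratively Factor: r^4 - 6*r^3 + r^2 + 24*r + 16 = (r - 4)*(r^3 - 2*r^2 - 7*r - 4) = (r - 4)*(r + 1)*(r^2 - 3*r - 4) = (r - 4)^2*(r + 1)*(r + 1)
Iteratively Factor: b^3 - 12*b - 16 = (b + 2)*(b^2 - 2*b - 8) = (b + 2)^2*(b - 4)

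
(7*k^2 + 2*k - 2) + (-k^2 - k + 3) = 6*k^2 + k + 1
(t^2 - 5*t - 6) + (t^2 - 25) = 2*t^2 - 5*t - 31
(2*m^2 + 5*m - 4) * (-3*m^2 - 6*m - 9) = -6*m^4 - 27*m^3 - 36*m^2 - 21*m + 36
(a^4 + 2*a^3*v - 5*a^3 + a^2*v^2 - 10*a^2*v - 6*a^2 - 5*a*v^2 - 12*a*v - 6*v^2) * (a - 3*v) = a^5 - a^4*v - 5*a^4 - 5*a^3*v^2 + 5*a^3*v - 6*a^3 - 3*a^2*v^3 + 25*a^2*v^2 + 6*a^2*v + 15*a*v^3 + 30*a*v^2 + 18*v^3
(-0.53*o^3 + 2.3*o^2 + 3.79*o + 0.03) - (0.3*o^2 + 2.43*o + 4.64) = -0.53*o^3 + 2.0*o^2 + 1.36*o - 4.61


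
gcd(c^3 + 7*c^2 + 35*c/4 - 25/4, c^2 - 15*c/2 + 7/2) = c - 1/2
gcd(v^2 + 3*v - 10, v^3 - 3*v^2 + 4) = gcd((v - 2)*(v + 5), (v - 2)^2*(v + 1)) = v - 2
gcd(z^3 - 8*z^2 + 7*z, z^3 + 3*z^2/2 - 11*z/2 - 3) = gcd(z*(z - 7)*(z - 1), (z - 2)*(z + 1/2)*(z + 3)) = 1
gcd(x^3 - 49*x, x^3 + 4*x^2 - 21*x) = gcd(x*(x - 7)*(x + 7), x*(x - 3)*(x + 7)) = x^2 + 7*x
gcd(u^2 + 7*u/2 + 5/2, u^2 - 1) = u + 1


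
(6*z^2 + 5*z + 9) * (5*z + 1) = 30*z^3 + 31*z^2 + 50*z + 9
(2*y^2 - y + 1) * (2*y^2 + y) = 4*y^4 + y^2 + y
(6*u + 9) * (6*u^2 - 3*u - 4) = 36*u^3 + 36*u^2 - 51*u - 36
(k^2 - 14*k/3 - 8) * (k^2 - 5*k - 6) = k^4 - 29*k^3/3 + 28*k^2/3 + 68*k + 48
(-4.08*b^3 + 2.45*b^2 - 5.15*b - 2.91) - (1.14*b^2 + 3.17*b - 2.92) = -4.08*b^3 + 1.31*b^2 - 8.32*b + 0.00999999999999979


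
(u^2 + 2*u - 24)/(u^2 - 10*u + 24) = (u + 6)/(u - 6)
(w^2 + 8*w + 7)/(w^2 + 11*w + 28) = (w + 1)/(w + 4)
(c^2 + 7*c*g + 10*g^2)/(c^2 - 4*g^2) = (c + 5*g)/(c - 2*g)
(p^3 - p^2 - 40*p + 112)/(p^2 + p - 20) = (p^2 + 3*p - 28)/(p + 5)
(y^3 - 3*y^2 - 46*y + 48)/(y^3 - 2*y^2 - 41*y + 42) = (y - 8)/(y - 7)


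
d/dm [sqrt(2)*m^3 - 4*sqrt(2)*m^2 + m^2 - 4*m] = 3*sqrt(2)*m^2 - 8*sqrt(2)*m + 2*m - 4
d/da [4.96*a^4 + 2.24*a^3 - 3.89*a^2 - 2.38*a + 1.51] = 19.84*a^3 + 6.72*a^2 - 7.78*a - 2.38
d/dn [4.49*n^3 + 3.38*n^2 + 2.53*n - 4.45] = 13.47*n^2 + 6.76*n + 2.53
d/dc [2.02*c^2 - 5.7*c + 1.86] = 4.04*c - 5.7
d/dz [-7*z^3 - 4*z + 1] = -21*z^2 - 4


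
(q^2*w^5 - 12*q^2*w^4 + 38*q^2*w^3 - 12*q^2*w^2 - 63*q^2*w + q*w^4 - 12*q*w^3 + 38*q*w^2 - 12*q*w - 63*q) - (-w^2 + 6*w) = q^2*w^5 - 12*q^2*w^4 + 38*q^2*w^3 - 12*q^2*w^2 - 63*q^2*w + q*w^4 - 12*q*w^3 + 38*q*w^2 - 12*q*w - 63*q + w^2 - 6*w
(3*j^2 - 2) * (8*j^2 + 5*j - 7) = 24*j^4 + 15*j^3 - 37*j^2 - 10*j + 14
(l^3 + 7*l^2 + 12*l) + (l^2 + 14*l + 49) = l^3 + 8*l^2 + 26*l + 49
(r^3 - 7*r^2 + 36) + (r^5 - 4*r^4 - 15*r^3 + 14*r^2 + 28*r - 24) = r^5 - 4*r^4 - 14*r^3 + 7*r^2 + 28*r + 12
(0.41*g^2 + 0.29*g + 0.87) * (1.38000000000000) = 0.5658*g^2 + 0.4002*g + 1.2006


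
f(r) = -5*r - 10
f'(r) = -5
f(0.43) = -12.15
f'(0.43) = -5.00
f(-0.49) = -7.55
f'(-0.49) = -5.00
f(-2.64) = 3.20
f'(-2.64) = -5.00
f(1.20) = -16.00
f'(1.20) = -5.00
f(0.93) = -14.65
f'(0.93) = -5.00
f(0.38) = -11.90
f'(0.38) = -5.00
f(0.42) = -12.10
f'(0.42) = -5.00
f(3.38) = -26.90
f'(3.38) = -5.00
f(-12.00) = 50.00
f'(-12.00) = -5.00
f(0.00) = -10.00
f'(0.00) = -5.00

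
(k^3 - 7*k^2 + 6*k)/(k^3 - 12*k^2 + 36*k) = (k - 1)/(k - 6)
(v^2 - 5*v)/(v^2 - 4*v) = (v - 5)/(v - 4)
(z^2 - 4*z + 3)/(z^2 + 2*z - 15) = (z - 1)/(z + 5)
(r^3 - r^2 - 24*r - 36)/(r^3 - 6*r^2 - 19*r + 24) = (r^2 - 4*r - 12)/(r^2 - 9*r + 8)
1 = 1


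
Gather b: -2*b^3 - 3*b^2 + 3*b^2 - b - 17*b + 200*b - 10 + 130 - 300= -2*b^3 + 182*b - 180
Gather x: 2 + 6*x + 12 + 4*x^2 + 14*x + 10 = 4*x^2 + 20*x + 24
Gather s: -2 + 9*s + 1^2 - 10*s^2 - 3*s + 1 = -10*s^2 + 6*s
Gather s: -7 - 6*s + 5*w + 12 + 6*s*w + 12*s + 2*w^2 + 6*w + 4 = s*(6*w + 6) + 2*w^2 + 11*w + 9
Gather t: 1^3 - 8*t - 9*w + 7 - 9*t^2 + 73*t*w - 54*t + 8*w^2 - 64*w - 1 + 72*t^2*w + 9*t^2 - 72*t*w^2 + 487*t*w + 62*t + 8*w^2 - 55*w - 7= 72*t^2*w + t*(-72*w^2 + 560*w) + 16*w^2 - 128*w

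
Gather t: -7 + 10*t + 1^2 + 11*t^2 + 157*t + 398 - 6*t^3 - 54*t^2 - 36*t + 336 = -6*t^3 - 43*t^2 + 131*t + 728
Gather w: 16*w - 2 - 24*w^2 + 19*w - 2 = -24*w^2 + 35*w - 4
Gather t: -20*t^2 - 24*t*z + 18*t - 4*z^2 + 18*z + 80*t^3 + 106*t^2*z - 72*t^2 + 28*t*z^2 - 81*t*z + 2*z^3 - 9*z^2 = 80*t^3 + t^2*(106*z - 92) + t*(28*z^2 - 105*z + 18) + 2*z^3 - 13*z^2 + 18*z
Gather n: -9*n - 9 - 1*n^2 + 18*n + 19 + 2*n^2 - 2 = n^2 + 9*n + 8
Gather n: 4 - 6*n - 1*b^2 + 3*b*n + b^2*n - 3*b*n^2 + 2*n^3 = -b^2 - 3*b*n^2 + 2*n^3 + n*(b^2 + 3*b - 6) + 4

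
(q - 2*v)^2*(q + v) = q^3 - 3*q^2*v + 4*v^3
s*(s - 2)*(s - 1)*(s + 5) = s^4 + 2*s^3 - 13*s^2 + 10*s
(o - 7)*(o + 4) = o^2 - 3*o - 28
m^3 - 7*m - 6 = (m - 3)*(m + 1)*(m + 2)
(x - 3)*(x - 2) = x^2 - 5*x + 6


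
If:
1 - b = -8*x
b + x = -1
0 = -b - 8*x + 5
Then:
No Solution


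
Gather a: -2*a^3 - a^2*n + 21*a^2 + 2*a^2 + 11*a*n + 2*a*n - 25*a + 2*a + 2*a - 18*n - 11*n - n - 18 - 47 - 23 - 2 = -2*a^3 + a^2*(23 - n) + a*(13*n - 21) - 30*n - 90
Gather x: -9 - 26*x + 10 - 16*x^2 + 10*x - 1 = -16*x^2 - 16*x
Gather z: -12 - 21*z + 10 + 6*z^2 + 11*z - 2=6*z^2 - 10*z - 4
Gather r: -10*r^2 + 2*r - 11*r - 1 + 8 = -10*r^2 - 9*r + 7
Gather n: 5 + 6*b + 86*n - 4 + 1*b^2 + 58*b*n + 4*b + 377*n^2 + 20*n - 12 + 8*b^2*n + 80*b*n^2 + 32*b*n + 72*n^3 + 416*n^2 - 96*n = b^2 + 10*b + 72*n^3 + n^2*(80*b + 793) + n*(8*b^2 + 90*b + 10) - 11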